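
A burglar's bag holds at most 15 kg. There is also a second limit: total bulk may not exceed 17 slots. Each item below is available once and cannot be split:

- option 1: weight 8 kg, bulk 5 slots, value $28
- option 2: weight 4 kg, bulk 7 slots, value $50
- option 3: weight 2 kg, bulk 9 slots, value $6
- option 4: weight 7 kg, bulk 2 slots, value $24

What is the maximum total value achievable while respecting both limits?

Feasible sets respecting both limits:
- option 1+option 2: weight 12, bulk 12, value 78
- option 2+option 4: weight 11, bulk 9, value 74
- option 2+option 3: weight 6, bulk 16, value 56
- option 1+option 4: weight 15, bulk 7, value 52
Best: $78.

$78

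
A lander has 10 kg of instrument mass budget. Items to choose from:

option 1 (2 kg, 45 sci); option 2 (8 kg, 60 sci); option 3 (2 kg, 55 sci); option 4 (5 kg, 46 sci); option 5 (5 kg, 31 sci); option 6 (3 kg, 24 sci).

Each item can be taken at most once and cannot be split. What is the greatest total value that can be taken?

This is a 0/1 knapsack; check combinations near the capacity.
- option 1+option 3+option 4: mass 2+2+5=9, value 45+55+46=146
- option 1+option 3+option 5: mass 2+2+5=9, value 45+55+31=131
- option 3+option 4+option 6: mass 2+5+3=10, value 55+46+24=125
- option 1+option 3+option 6: mass 2+2+3=7, value 45+55+24=124
Best: 146 sci.

146 sci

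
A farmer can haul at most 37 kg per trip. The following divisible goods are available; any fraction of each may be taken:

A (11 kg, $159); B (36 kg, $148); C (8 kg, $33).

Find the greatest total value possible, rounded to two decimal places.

Take in order of value per unit:
- A (159/11 per unit): all 11 → value 159, running total 159.00
- C (33/8 per unit): all 8 → value 33, running total 192.00
- B (148/36 per unit): 18 of 36 → value 18×148/36 = 74.0000, running total 266.00
Total 266.00.

266.00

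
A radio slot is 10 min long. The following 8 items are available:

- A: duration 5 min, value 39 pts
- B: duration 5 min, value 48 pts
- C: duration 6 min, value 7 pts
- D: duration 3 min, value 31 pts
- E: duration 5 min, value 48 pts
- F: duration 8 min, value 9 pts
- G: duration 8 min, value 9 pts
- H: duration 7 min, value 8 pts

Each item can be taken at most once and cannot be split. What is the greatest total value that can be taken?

96 pts

Check high-value combinations within 10 min:
- B+E: duration 5+5=10, value 48+48=96
- A+B: duration 5+5=10, value 39+48=87
- A+E: duration 5+5=10, value 39+48=87
Best: 96 pts.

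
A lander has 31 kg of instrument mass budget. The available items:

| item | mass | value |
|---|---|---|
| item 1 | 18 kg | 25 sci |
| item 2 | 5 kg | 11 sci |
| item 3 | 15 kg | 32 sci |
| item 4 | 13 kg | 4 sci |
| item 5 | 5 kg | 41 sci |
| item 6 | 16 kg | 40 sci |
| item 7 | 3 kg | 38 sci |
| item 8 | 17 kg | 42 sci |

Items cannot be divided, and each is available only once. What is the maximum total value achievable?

This is a 0/1 knapsack; check combinations near the capacity.
- item 2+item 5+item 7+item 8: mass 5+5+3+17=30, value 11+41+38+42=132
- item 2+item 5+item 6+item 7: mass 5+5+16+3=29, value 11+41+40+38=130
- item 2+item 3+item 5+item 7: mass 5+15+5+3=28, value 11+32+41+38=122
- item 5+item 7+item 8: mass 5+3+17=25, value 41+38+42=121
Best: 132 sci.

132 sci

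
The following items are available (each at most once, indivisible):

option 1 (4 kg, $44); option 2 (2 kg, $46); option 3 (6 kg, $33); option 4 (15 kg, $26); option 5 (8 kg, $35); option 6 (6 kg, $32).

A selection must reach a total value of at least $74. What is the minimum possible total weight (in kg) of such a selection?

6

Subsets with value ≥ 74, sorted by total weight:
- option 1+option 2: weight 6, value 90
- option 2+option 3: weight 8, value 79
Minimum weight: 6 kg.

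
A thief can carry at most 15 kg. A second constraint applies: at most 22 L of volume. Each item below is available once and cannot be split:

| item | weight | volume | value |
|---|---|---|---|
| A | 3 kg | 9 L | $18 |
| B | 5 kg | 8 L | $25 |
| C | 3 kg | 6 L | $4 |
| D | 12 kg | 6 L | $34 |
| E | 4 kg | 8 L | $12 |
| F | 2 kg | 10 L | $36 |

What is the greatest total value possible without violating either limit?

$70

Feasible sets respecting both limits:
- D+F: weight 14, volume 16, value 70
- B+F: weight 7, volume 18, value 61
- A+F: weight 5, volume 19, value 54
- A+D: weight 15, volume 15, value 52
Best: $70.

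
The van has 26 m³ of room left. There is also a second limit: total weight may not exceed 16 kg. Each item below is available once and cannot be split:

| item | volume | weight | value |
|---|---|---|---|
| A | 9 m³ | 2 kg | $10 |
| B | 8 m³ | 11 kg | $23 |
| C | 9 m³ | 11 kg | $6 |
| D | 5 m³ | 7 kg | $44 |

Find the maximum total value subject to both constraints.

$54

Feasible sets respecting both limits:
- A+D: volume 14, weight 9, value 54
- D: volume 5, weight 7, value 44
- A+B: volume 17, weight 13, value 33
Best: $54.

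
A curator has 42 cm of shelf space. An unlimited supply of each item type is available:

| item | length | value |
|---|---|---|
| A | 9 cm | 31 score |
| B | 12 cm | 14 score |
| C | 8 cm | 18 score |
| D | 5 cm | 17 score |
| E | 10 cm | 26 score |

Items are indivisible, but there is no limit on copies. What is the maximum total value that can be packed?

Best value-per-unit is A at 31/9; filling with it alone gives 4×31 = 124.
Optimal mix: 3×A + 3×D → length 42, value 144.

144 score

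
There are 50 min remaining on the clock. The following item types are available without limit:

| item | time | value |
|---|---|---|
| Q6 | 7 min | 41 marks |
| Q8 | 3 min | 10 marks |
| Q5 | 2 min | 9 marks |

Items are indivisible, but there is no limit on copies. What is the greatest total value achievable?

287 marks

Best value-per-unit is Q6 at 41/7, and filling with it alone uses time 7×7=49. No mix of the others beats 7×41 = 287.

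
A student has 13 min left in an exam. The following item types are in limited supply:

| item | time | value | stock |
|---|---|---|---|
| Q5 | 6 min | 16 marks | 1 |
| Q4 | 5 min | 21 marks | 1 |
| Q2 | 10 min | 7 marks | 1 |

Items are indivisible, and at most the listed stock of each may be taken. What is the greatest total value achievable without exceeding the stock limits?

37 marks

Best selections within time 13 and stock limits:
- 1×Q5 + 1×Q4: time 11, value 37
- 1×Q4: time 5, value 21
- 1×Q5: time 6, value 16
- 1×Q2: time 10, value 7
Best: 37 marks.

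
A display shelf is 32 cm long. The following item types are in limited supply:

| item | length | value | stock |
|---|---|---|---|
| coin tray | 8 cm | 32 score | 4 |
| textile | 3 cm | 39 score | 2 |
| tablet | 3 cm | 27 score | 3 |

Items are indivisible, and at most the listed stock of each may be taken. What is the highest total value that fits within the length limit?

Best selections within length 32 and stock limits:
- 2×coin tray + 2×textile + 3×tablet: length 31, value 223
- 2×coin tray + 2×textile + 2×tablet: length 28, value 196
- 1×coin tray + 2×textile + 3×tablet: length 23, value 191
Best: 223 score.

223 score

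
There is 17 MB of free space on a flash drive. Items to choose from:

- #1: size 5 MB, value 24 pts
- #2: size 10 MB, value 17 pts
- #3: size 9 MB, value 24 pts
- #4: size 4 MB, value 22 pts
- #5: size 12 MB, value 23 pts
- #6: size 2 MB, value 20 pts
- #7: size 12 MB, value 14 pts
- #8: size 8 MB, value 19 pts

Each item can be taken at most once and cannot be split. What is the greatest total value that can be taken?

68 pts

Check high-value combinations within 17 MB:
- #1+#3+#6: size 5+9+2=16, value 24+24+20=68
- #1+#4+#6: size 5+4+2=11, value 24+22+20=66
- #3+#4+#6: size 9+4+2=15, value 24+22+20=66
Best: 68 pts.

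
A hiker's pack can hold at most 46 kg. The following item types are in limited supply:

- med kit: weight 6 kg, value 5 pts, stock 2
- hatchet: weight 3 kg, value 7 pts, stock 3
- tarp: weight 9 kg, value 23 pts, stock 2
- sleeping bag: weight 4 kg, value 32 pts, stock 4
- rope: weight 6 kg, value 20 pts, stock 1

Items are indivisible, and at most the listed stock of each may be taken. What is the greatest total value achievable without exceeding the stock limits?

208 pts

Best selections within weight 46 and stock limits:
- 2×hatchet + 2×tarp + 4×sleeping bag + 1×rope: weight 46, value 208
- 1×hatchet + 2×tarp + 4×sleeping bag + 1×rope: weight 43, value 201
- 1×med kit + 2×tarp + 4×sleeping bag + 1×rope: weight 46, value 199
Best: 208 pts.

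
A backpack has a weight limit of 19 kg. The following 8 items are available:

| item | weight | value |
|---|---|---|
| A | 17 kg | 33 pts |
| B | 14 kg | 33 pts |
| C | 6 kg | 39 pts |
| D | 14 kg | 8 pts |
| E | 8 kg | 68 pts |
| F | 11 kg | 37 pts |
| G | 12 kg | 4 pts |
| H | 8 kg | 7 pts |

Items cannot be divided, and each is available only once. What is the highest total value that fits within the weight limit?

This is a 0/1 knapsack; check combinations near the capacity.
- C+E: weight 6+8=14, value 39+68=107
- E+F: weight 8+11=19, value 68+37=105
- C+F: weight 6+11=17, value 39+37=76
- E+H: weight 8+8=16, value 68+7=75
- E: weight 8, value 68
Best: 107 pts.

107 pts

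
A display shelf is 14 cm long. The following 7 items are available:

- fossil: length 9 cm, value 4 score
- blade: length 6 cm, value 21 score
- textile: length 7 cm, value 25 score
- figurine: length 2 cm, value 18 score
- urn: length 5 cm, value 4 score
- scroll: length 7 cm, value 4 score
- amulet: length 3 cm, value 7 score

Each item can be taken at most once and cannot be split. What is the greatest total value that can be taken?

This is a 0/1 knapsack; check combinations near the capacity.
- textile+figurine+amulet: length 7+2+3=12, value 25+18+7=50
- textile+figurine+urn: length 7+2+5=14, value 25+18+4=47
- blade+figurine+amulet: length 6+2+3=11, value 21+18+7=46
- blade+textile: length 6+7=13, value 21+25=46
Best: 50 score.

50 score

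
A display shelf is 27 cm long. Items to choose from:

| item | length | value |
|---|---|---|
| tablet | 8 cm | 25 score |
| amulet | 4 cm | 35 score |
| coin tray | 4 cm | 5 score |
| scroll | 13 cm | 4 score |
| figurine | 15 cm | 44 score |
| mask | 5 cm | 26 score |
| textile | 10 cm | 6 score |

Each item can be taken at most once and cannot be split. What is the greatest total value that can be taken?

105 score

Check high-value combinations within 27 cm:
- amulet+figurine+mask: length 4+15+5=24, value 35+44+26=105
- tablet+amulet+figurine: length 8+4+15=27, value 25+35+44=104
- tablet+amulet+mask+textile: length 8+4+5+10=27, value 25+35+26+6=92
- tablet+amulet+coin tray+mask: length 8+4+4+5=21, value 25+35+5+26=91
- tablet+amulet+mask: length 8+4+5=17, value 25+35+26=86
Best: 105 score.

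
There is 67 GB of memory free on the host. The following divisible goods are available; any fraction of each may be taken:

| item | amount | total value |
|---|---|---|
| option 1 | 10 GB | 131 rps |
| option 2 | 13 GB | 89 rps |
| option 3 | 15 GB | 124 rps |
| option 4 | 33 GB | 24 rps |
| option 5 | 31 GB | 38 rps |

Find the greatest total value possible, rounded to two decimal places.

379.55

Take in order of value per unit:
- option 1 (131/10 per unit): all 10 → value 131, running total 131.00
- option 3 (124/15 per unit): all 15 → value 124, running total 255.00
- option 2 (89/13 per unit): all 13 → value 89, running total 344.00
- option 5 (38/31 per unit): 29 of 31 → value 29×38/31 = 35.5484, running total 379.55
Total 379.55.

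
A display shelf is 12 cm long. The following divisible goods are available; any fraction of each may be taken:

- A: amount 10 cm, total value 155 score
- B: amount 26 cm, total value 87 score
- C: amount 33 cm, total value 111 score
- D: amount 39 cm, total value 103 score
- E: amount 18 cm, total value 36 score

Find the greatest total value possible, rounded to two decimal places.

161.73

Take in order of value per unit:
- A (155/10 per unit): all 10 → value 155, running total 155.00
- C (111/33 per unit): 2 of 33 → value 2×111/33 = 6.7273, running total 161.73
Total 161.73.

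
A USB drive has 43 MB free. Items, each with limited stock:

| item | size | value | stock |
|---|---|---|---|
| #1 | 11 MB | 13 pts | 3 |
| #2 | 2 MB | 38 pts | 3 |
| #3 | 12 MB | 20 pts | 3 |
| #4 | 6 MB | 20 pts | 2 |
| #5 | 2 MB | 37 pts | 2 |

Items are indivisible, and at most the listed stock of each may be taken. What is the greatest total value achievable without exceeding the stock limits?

248 pts

Best selections within size 43 and stock limits:
- 3×#2 + 1×#3 + 2×#4 + 2×#5: size 34, value 248
- 3×#2 + 2×#3 + 1×#4 + 2×#5: size 40, value 248
- 1×#1 + 3×#2 + 2×#4 + 2×#5: size 33, value 241
Best: 248 pts.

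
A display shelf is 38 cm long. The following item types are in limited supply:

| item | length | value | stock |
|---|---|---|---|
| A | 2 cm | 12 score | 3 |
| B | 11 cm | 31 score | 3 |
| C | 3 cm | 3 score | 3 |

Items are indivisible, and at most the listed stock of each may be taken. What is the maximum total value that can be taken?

Top feasible selections:
- 2×A + 3×B: length 37, value 117
- 1×A + 3×B + 1×C: length 38, value 108
Best: 117 score.

117 score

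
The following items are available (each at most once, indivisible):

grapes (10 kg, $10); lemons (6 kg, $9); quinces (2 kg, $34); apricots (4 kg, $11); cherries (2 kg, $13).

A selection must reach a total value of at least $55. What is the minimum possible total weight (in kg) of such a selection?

Subsets with value ≥ 55, sorted by total weight:
- quinces+apricots+cherries: weight 8, value 58
- lemons+quinces+cherries: weight 10, value 56
- lemons+quinces+apricots+cherries: weight 14, value 67
- grapes+quinces+cherries: weight 14, value 57
Minimum weight: 8 kg.

8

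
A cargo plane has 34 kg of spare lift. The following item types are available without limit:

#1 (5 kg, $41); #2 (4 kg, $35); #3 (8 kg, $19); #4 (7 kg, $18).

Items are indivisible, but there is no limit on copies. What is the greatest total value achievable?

Best value-per-unit is #2 at 35/4; filling with it alone gives 8×35 = 280.
Optimal mix: 2×#1 + 6×#2 → weight 34, value 292.

$292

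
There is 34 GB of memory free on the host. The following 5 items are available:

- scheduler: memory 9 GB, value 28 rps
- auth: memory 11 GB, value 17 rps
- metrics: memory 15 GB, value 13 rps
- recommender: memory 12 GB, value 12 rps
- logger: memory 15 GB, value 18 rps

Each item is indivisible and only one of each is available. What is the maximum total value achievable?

Check high-value combinations within 34 GB:
- scheduler+auth+recommender: memory 9+11+12=32, value 28+17+12=57
- scheduler+logger: memory 9+15=24, value 28+18=46
- scheduler+auth: memory 9+11=20, value 28+17=45
- scheduler+metrics: memory 9+15=24, value 28+13=41
Best: 57 rps.

57 rps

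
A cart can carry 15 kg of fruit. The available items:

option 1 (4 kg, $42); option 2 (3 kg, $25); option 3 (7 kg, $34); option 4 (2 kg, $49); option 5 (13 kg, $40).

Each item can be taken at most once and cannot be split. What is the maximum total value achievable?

Check high-value combinations within 15 kg:
- option 1+option 3+option 4: weight 4+7+2=13, value 42+34+49=125
- option 1+option 2+option 4: weight 4+3+2=9, value 42+25+49=116
- option 2+option 3+option 4: weight 3+7+2=12, value 25+34+49=108
- option 1+option 2+option 3: weight 4+3+7=14, value 42+25+34=101
Best: $125.

$125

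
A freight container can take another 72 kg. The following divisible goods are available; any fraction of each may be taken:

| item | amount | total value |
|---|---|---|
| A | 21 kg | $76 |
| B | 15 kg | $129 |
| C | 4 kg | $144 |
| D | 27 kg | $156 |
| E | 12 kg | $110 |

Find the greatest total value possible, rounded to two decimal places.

Take in order of value per unit:
- C (144/4 per unit): all 4 → value 144, running total 144.00
- E (110/12 per unit): all 12 → value 110, running total 254.00
- B (129/15 per unit): all 15 → value 129, running total 383.00
- D (156/27 per unit): all 27 → value 156, running total 539.00
- A (76/21 per unit): 14 of 21 → value 14×76/21 = 50.6667, running total 589.67
Total 589.67.

589.67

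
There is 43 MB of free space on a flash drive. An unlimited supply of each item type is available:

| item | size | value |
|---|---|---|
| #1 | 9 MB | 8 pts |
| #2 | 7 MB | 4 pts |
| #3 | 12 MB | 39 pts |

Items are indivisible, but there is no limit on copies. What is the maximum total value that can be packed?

Best value-per-unit is #3 at 39/12; filling with it alone gives 3×39 = 117.
Optimal mix: 1×#2 + 3×#3 → size 43, value 121.

121 pts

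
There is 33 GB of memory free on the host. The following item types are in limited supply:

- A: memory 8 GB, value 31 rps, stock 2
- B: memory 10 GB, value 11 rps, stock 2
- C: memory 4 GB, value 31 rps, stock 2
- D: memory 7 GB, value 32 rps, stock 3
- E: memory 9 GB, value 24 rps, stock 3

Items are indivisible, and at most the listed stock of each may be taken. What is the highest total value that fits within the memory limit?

Top feasible selections:
- 2×C + 3×D: memory 29, value 158
- 1×A + 1×C + 3×D: memory 33, value 158
- 1×A + 2×C + 2×D: memory 30, value 157
Best: 158 rps.

158 rps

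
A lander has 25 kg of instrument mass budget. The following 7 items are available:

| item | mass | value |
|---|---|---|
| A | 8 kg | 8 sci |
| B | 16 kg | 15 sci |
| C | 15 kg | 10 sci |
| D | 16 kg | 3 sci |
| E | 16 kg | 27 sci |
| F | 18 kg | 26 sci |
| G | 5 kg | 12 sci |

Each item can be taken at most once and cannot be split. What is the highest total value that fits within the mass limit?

39 sci

This is a 0/1 knapsack; check combinations near the capacity.
- E+G: mass 16+5=21, value 27+12=39
- F+G: mass 18+5=23, value 26+12=38
- A+E: mass 8+16=24, value 8+27=35
- E: mass 16, value 27
- B+G: mass 16+5=21, value 15+12=27
Best: 39 sci.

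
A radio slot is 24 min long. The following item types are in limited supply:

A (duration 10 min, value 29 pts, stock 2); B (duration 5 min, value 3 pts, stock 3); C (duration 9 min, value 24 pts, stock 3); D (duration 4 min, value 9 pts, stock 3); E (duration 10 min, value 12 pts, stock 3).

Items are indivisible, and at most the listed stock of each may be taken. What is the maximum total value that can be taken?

Best selections within duration 24 and stock limits:
- 2×A + 1×D: duration 24, value 67
- 1×A + 1×C + 1×D: duration 23, value 62
- 2×A: duration 20, value 58
Best: 67 pts.

67 pts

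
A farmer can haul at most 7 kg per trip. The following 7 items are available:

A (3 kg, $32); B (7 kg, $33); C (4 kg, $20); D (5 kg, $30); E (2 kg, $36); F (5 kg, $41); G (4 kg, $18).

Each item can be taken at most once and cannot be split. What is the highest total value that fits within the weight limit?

$77

Check high-value combinations within 7 kg:
- E+F: weight 2+5=7, value 36+41=77
- A+E: weight 3+2=5, value 32+36=68
- D+E: weight 5+2=7, value 30+36=66
- C+E: weight 4+2=6, value 20+36=56
- E+G: weight 2+4=6, value 36+18=54
Best: $77.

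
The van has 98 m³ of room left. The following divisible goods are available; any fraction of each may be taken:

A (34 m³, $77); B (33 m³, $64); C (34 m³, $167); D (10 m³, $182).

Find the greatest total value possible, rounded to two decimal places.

464.79

Take in order of value per unit:
- D (182/10 per unit): all 10 → value 182, running total 182.00
- C (167/34 per unit): all 34 → value 167, running total 349.00
- A (77/34 per unit): all 34 → value 77, running total 426.00
- B (64/33 per unit): 20 of 33 → value 20×64/33 = 38.7879, running total 464.79
Total 464.79.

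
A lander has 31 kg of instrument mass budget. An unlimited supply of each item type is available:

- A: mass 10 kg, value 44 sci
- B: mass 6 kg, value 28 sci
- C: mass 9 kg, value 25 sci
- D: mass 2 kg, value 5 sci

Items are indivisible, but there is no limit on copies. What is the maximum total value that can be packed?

Best value-per-unit is B at 28/6, and filling with it alone uses mass 5×6=30. No mix of the others beats 5×28 = 140.

140 sci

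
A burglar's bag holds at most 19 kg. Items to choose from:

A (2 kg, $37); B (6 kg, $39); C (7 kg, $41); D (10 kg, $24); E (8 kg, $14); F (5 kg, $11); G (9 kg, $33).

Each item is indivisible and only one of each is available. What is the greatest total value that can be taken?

Check high-value combinations within 19 kg:
- A+B+C: weight 2+6+7=15, value 37+39+41=117
- A+C+G: weight 2+7+9=18, value 37+41+33=111
- A+B+G: weight 2+6+9=17, value 37+39+33=109
Best: $117.

$117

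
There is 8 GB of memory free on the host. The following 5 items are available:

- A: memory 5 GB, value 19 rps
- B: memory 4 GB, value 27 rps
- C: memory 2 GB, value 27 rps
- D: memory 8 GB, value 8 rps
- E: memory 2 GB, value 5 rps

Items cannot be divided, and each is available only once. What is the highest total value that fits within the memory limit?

Check high-value combinations within 8 GB:
- B+C+E: memory 4+2+2=8, value 27+27+5=59
- B+C: memory 4+2=6, value 27+27=54
- A+C: memory 5+2=7, value 19+27=46
- C+E: memory 2+2=4, value 27+5=32
- B+E: memory 4+2=6, value 27+5=32
Best: 59 rps.

59 rps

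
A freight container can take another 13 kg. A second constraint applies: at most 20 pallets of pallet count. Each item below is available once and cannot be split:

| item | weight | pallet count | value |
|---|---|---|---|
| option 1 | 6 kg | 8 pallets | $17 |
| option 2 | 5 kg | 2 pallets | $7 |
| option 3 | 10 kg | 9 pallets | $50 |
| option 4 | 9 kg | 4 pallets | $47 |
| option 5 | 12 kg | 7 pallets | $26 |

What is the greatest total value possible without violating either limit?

$50

Feasible sets respecting both limits:
- option 3: weight 10, pallet count 9, value 50
- option 4: weight 9, pallet count 4, value 47
- option 5: weight 12, pallet count 7, value 26
- option 1+option 2: weight 11, pallet count 10, value 24
Best: $50.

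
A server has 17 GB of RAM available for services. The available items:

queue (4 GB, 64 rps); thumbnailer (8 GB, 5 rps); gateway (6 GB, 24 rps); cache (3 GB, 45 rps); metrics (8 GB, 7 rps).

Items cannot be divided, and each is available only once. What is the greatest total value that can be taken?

This is a 0/1 knapsack; check combinations near the capacity.
- queue+gateway+cache: memory 4+6+3=13, value 64+24+45=133
- queue+cache+metrics: memory 4+3+8=15, value 64+45+7=116
- queue+thumbnailer+cache: memory 4+8+3=15, value 64+5+45=114
- queue+cache: memory 4+3=7, value 64+45=109
- queue+gateway: memory 4+6=10, value 64+24=88
Best: 133 rps.

133 rps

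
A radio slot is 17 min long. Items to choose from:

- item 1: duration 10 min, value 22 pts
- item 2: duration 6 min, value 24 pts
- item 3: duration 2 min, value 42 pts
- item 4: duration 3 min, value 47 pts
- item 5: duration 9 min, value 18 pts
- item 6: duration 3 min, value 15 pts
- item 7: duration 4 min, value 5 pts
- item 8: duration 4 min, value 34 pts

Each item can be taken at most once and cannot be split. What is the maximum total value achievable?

147 pts

Check high-value combinations within 17 min:
- item 2+item 3+item 4+item 8: duration 6+2+3+4=15, value 24+42+47+34=147
- item 3+item 4+item 6+item 7+item 8: duration 2+3+3+4+4=16, value 42+47+15+5+34=143
- item 3+item 4+item 6+item 8: duration 2+3+3+4=12, value 42+47+15+34=138
Best: 147 pts.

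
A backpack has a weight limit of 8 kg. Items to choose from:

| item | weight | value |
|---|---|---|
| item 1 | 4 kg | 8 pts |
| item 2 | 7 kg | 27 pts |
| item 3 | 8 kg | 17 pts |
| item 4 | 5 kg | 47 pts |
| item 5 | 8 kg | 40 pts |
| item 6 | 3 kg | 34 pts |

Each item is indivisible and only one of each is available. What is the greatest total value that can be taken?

Check high-value combinations within 8 kg:
- item 4+item 6: weight 5+3=8, value 47+34=81
- item 4: weight 5, value 47
- item 1+item 6: weight 4+3=7, value 8+34=42
- item 5: weight 8, value 40
Best: 81 pts.

81 pts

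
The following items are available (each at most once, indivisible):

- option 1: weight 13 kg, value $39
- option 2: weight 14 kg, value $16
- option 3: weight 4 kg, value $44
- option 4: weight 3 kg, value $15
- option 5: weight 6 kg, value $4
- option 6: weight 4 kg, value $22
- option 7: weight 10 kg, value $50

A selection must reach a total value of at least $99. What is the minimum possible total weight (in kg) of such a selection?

Subsets with value ≥ 99, sorted by total weight:
- option 3+option 4+option 7: weight 17, value 109
- option 3+option 6+option 7: weight 18, value 116
- option 3+option 4+option 6+option 7: weight 21, value 131
Minimum weight: 17 kg.

17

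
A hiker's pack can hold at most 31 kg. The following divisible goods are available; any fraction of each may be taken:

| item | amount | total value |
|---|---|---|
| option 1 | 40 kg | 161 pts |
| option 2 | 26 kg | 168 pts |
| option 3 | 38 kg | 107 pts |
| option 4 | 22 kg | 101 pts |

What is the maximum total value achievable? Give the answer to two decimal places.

Take in order of value per unit:
- option 2 (168/26 per unit): all 26 → value 168, running total 168.00
- option 4 (101/22 per unit): 5 of 22 → value 5×101/22 = 22.9545, running total 190.95
Total 190.95.

190.95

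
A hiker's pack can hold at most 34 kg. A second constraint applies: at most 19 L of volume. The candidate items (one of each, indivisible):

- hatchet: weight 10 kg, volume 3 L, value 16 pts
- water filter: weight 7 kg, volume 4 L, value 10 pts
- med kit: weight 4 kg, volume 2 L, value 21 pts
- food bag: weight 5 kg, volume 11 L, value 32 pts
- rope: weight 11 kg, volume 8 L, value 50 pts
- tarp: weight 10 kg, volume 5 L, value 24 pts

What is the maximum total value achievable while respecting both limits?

105 pts

Feasible sets respecting both limits:
- water filter+med kit+rope+tarp: weight 32, volume 19, value 105
- hatchet+water filter+med kit+rope: weight 32, volume 17, value 97
- med kit+rope+tarp: weight 25, volume 15, value 95
- hatchet+rope+tarp: weight 31, volume 16, value 90
Best: 105 pts.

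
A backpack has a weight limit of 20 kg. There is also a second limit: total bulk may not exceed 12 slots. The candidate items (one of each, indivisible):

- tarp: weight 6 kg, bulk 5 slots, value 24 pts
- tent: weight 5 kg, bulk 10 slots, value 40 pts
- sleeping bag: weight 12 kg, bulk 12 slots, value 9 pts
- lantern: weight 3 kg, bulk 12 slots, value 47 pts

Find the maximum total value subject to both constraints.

Feasible sets respecting both limits:
- lantern: weight 3, bulk 12, value 47
- tent: weight 5, bulk 10, value 40
- tarp: weight 6, bulk 5, value 24
- sleeping bag: weight 12, bulk 12, value 9
Best: 47 pts.

47 pts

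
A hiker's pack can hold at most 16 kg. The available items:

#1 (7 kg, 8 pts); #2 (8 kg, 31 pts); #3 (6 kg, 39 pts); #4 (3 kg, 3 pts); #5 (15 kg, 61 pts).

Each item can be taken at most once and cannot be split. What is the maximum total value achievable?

This is a 0/1 knapsack; check combinations near the capacity.
- #2+#3: weight 8+6=14, value 31+39=70
- #5: weight 15, value 61
- #1+#3+#4: weight 7+6+3=16, value 8+39+3=50
- #1+#3: weight 7+6=13, value 8+39=47
- #3+#4: weight 6+3=9, value 39+3=42
Best: 70 pts.

70 pts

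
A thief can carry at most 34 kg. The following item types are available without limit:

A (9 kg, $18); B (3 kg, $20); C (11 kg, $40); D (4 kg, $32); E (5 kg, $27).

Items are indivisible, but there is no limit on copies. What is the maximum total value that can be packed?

Best value-per-unit is D at 32/4; filling with it alone gives 8×32 = 256.
Optimal mix: 2×B + 7×D → weight 34, value 264.

$264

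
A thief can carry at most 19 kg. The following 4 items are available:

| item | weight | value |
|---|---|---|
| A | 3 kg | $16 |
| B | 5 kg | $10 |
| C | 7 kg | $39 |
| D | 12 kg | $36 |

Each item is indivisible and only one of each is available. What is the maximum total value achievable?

$75

Check high-value combinations within 19 kg:
- C+D: weight 7+12=19, value 39+36=75
- A+B+C: weight 3+5+7=15, value 16+10+39=65
- A+C: weight 3+7=10, value 16+39=55
Best: $75.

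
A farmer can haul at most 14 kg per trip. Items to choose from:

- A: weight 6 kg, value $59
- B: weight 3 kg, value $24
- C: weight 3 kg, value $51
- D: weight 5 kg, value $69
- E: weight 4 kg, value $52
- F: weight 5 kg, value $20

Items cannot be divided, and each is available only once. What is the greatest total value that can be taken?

$179

Check high-value combinations within 14 kg:
- A+C+D: weight 6+3+5=14, value 59+51+69=179
- C+D+E: weight 3+5+4=12, value 51+69+52=172
- A+C+E: weight 6+3+4=13, value 59+51+52=162
- A+B+D: weight 6+3+5=14, value 59+24+69=152
- B+D+E: weight 3+5+4=12, value 24+69+52=145
Best: $179.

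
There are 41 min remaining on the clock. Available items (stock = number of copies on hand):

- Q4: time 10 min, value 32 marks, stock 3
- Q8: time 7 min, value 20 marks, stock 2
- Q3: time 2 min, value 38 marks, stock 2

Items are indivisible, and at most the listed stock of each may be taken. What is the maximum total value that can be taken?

192 marks

Best selections within time 41 and stock limits:
- 3×Q4 + 1×Q8 + 2×Q3: time 41, value 192
- 2×Q4 + 2×Q8 + 2×Q3: time 38, value 180
- 3×Q4 + 2×Q3: time 34, value 172
Best: 192 marks.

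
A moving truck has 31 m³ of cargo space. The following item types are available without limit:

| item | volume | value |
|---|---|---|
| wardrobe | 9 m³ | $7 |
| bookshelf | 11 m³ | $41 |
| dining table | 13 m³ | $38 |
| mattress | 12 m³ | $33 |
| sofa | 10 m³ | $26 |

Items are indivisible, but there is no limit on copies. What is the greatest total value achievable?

$93

Best value-per-unit is bookshelf at 41/11; filling with it alone gives 2×41 = 82.
Optimal mix: 1×bookshelf + 2×sofa → volume 31, value 93.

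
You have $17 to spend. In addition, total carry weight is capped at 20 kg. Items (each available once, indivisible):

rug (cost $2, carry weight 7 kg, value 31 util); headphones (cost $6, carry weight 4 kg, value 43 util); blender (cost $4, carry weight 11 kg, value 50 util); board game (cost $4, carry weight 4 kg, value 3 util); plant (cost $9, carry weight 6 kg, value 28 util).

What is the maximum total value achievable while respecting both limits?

102 util

Feasible sets respecting both limits:
- rug+headphones+plant: cost 17, carry weight 17, value 102
- headphones+blender+board game: cost 14, carry weight 19, value 96
- headphones+blender: cost 10, carry weight 15, value 93
Best: 102 util.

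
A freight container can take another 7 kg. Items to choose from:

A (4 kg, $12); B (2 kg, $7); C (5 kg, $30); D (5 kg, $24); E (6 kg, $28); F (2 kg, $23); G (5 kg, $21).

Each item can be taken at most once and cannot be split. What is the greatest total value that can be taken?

$53

Check high-value combinations within 7 kg:
- C+F: weight 5+2=7, value 30+23=53
- D+F: weight 5+2=7, value 24+23=47
- F+G: weight 2+5=7, value 23+21=44
Best: $53.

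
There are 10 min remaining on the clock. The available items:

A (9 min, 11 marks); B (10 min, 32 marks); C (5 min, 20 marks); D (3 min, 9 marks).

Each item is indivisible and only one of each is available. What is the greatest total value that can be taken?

32 marks

Check high-value combinations within 10 min:
- B: time 10, value 32
- C+D: time 5+3=8, value 20+9=29
- C: time 5, value 20
Best: 32 marks.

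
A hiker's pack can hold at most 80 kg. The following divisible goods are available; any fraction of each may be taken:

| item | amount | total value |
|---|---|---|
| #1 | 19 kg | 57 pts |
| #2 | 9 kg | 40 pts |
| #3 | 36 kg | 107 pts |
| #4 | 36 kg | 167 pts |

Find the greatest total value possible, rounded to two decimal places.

311.56

Take in order of value per unit:
- #4 (167/36 per unit): all 36 → value 167, running total 167.00
- #2 (40/9 per unit): all 9 → value 40, running total 207.00
- #1 (57/19 per unit): all 19 → value 57, running total 264.00
- #3 (107/36 per unit): 16 of 36 → value 16×107/36 = 47.5556, running total 311.56
Total 311.56.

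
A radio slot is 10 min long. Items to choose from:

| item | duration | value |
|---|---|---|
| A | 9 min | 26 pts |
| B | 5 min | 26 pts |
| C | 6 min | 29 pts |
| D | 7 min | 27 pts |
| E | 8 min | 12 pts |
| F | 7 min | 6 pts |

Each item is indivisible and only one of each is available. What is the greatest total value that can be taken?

Check high-value combinations within 10 min:
- C: duration 6, value 29
- D: duration 7, value 27
- B: duration 5, value 26
- A: duration 9, value 26
- E: duration 8, value 12
Best: 29 pts.

29 pts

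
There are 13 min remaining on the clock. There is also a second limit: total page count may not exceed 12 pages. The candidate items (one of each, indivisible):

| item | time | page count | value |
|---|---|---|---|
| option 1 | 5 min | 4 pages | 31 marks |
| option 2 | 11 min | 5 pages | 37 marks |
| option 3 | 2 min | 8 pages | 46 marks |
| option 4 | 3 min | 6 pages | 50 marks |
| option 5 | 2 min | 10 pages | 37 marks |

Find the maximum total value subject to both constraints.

81 marks

Feasible sets respecting both limits:
- option 1+option 4: time 8, page count 10, value 81
- option 1+option 3: time 7, page count 12, value 77
- option 4: time 3, page count 6, value 50
- option 3: time 2, page count 8, value 46
Best: 81 marks.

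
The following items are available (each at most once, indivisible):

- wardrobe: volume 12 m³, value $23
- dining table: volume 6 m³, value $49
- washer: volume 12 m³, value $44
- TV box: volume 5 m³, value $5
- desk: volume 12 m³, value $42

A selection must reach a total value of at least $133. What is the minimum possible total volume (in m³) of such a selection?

30

Subsets with value ≥ 133, sorted by total volume:
- dining table+washer+desk: volume 30, value 135
- dining table+washer+TV box+desk: volume 35, value 140
- wardrobe+dining table+washer+desk: volume 42, value 158
Minimum volume: 30 m³.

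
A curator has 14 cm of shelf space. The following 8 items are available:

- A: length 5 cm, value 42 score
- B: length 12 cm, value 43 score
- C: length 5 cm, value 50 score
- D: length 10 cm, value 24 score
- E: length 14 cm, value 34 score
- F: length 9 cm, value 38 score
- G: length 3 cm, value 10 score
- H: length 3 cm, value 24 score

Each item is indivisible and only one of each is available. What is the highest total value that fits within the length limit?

Check high-value combinations within 14 cm:
- A+C+H: length 5+5+3=13, value 42+50+24=116
- A+C+G: length 5+5+3=13, value 42+50+10=102
- A+C: length 5+5=10, value 42+50=92
Best: 116 score.

116 score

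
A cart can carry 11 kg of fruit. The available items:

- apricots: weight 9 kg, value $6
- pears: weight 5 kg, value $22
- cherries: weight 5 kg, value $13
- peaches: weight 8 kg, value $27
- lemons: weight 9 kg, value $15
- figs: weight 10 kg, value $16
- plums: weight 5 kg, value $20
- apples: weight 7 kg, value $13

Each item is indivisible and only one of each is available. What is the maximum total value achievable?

$42

Check high-value combinations within 11 kg:
- pears+plums: weight 5+5=10, value 22+20=42
- pears+cherries: weight 5+5=10, value 22+13=35
- cherries+plums: weight 5+5=10, value 13+20=33
- peaches: weight 8, value 27
- pears: weight 5, value 22
Best: $42.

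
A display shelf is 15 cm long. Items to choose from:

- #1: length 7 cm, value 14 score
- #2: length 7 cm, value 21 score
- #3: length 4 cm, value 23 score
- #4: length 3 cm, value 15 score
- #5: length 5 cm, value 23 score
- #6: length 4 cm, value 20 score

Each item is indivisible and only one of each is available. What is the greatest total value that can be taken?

Check high-value combinations within 15 cm:
- #3+#5+#6: length 4+5+4=13, value 23+23+20=66
- #2+#3+#6: length 7+4+4=15, value 21+23+20=64
- #3+#4+#5: length 4+3+5=12, value 23+15+23=61
Best: 66 score.

66 score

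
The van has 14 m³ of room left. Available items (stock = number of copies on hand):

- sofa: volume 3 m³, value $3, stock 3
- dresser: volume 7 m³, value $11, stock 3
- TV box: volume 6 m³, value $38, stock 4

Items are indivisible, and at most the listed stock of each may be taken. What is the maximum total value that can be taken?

$76

Top feasible selections:
- 2×TV box: volume 12, value 76
- 1×dresser + 1×TV box: volume 13, value 49
- 2×sofa + 1×TV box: volume 12, value 44
- 1×sofa + 1×TV box: volume 9, value 41
Best: $76.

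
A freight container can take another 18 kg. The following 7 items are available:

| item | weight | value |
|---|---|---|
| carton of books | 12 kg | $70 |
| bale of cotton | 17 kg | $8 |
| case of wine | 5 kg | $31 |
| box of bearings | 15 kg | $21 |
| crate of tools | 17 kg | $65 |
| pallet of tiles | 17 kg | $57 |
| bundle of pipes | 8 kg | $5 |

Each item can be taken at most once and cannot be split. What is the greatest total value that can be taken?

Check high-value combinations within 18 kg:
- carton of books+case of wine: weight 12+5=17, value 70+31=101
- carton of books: weight 12, value 70
- crate of tools: weight 17, value 65
- pallet of tiles: weight 17, value 57
Best: $101.

$101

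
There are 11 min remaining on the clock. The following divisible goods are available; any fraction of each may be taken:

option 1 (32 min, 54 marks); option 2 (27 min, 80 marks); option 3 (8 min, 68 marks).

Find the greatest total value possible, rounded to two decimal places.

Take in order of value per unit:
- option 3 (68/8 per unit): all 8 → value 68, running total 68.00
- option 2 (80/27 per unit): 3 of 27 → value 3×80/27 = 8.8889, running total 76.89
Total 76.89.

76.89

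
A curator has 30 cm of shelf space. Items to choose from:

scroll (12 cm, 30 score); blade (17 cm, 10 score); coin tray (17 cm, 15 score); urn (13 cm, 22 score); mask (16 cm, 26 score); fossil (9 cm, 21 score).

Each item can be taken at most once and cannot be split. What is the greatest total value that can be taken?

56 score

This is a 0/1 knapsack; check combinations near the capacity.
- scroll+mask: length 12+16=28, value 30+26=56
- scroll+urn: length 12+13=25, value 30+22=52
- scroll+fossil: length 12+9=21, value 30+21=51
Best: 56 score.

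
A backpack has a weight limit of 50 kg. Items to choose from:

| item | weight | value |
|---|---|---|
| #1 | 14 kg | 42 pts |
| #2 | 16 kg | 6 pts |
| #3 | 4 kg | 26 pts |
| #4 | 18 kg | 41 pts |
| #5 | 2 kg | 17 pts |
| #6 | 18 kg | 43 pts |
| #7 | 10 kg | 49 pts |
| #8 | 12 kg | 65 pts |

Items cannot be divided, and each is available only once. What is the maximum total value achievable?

200 pts

This is a 0/1 knapsack; check combinations near the capacity.
- #3+#5+#6+#7+#8: weight 4+2+18+10+12=46, value 26+17+43+49+65=200
- #1+#3+#5+#7+#8: weight 14+4+2+10+12=42, value 42+26+17+49+65=199
- #3+#4+#5+#7+#8: weight 4+18+2+10+12=46, value 26+41+17+49+65=198
- #1+#3+#5+#6+#8: weight 14+4+2+18+12=50, value 42+26+17+43+65=193
Best: 200 pts.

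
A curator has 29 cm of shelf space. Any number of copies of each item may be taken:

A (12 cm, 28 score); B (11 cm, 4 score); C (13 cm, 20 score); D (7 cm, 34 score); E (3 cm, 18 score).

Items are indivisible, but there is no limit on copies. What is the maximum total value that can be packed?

Best value-per-unit is E at 18/3, and filling with it alone uses length 9×3=27. No mix of the others beats 9×18 = 162.

162 score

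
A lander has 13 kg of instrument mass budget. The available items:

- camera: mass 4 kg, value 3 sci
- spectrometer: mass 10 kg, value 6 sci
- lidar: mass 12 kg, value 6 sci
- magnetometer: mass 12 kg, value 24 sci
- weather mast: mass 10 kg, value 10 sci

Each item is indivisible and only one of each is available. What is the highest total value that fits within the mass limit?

24 sci

Check high-value combinations within 13 kg:
- magnetometer: mass 12, value 24
- weather mast: mass 10, value 10
- spectrometer: mass 10, value 6
- lidar: mass 12, value 6
- camera: mass 4, value 3
Best: 24 sci.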